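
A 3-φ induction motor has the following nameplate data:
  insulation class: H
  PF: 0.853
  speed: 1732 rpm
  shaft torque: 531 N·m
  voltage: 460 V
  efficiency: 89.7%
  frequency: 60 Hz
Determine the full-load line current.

ω = 2π×1732/60 = 181.4 rad/s; P_out = τω = 531 × 181.4 = 96323 W
P_in = P_out / η = 96323 / 0.897 = 107384 W
I_L = P_in / (√3·V_L·cosφ) = 107384 / (1.732 × 460 × 0.853) = 158 A

158 A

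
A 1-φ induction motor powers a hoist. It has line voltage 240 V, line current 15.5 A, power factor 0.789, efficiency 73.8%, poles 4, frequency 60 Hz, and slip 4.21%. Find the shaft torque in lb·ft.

8.85 lb·ft

P_in = V·I·cosφ = 240 × 15.5 × 0.789 = 2935 W
P_out = η·P_in = 0.738 × 2935 = 2166 W
n_s = 120×60/4 = 1800 rpm; n = 1800×(1−0.0421) = 1724 rpm
ω = 2π×1724/60 = 180.5 rad/s
τ = P_out/ω = 2166/180.5 = 12 N·m
In lb·ft: 12/1.356 = 8.85 lb·ft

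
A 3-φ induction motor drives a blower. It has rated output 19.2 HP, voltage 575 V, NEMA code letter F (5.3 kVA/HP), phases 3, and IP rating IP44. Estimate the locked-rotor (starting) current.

102 A

S_LR = 5.3 × 19.2 = 101.76 kVA
I_LR = S_LR/(√3·V_L) = 101760/(1.732×575) = 102 A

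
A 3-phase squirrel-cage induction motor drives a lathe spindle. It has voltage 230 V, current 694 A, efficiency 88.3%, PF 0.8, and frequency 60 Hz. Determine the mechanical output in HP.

262 HP

P_in = √3·V·I·cosφ = 1.732 × 230 × 694 × 0.8 = 221169 W
P_out = η·P_in = 0.883 × 221169 = 195292 W
= 195292/746 = 262 HP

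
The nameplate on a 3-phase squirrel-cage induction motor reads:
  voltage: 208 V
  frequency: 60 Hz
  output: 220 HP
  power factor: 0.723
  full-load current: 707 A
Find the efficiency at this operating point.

P_out = 220 × 746 = 164120 W
P_in = √3·V_L·I_L·cosφ = 1.732 × 208 × 707 × 0.723 = 184149 W
η = P_out / P_in = 164120 / 184149 = 0.891 = 89.1%

89.1 %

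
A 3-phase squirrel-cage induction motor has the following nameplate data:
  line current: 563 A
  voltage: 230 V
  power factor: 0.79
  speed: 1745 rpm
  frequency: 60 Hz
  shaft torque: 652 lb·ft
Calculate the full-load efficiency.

91.2 %

τ = 652 lb·ft × 1.356 = 884.1 N·m
ω = 2π × 1745/60 = 182.7 rad/s; P_out = τω = 884.1 × 182.7 = 161525 W
P_in = √3·V_L·I_L·cosφ = 1.732 × 230 × 563 × 0.79 = 177179 W
η = P_out / P_in = 161525 / 177179 = 0.912 = 91.2%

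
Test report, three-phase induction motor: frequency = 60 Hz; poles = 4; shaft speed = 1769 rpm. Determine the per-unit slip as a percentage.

1.7 %

n_s = 120f/p = 120×60/4 = 1800 rpm
s = (n_s − n)/n_s = (1800 − 1769)/1800 = 0.0172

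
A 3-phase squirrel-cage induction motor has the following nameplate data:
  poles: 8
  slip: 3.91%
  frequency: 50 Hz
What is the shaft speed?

n_s = 120f/p = 120×50/8 = 750 rpm
n = n_s(1 − s) = 750 × (1 − 0.0391) = 721 rpm

721 rpm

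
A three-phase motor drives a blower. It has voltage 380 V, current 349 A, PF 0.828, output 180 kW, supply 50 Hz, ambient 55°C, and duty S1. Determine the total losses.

P_in = √3·V·I·cosφ = 1.732×380×349×0.828 = 190190 W
P_out = 180000 W
Losses = P_in − P_out = 190190 − 180000 = 10190 W

10.2 kW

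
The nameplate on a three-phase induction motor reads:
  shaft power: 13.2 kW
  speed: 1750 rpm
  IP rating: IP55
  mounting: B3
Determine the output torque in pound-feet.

53.1 lb·ft

ω = 2π × 1750/60 = 183.3 rad/s
τ = P/ω = 13200/183.3 = 72.01 N·m
In lb·ft: 72.01/1.356 = 53.1 lb·ft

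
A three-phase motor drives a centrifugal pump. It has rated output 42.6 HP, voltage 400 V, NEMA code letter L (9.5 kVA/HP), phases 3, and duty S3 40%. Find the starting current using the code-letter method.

584 A

S_LR = 9.5 × 42.6 = 404.7 kVA
I_LR = S_LR/(√3·V_L) = 404700/(1.732×400) = 584 A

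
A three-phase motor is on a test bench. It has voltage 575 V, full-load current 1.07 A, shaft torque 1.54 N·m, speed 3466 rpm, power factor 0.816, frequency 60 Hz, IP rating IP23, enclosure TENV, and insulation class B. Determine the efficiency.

ω = 2π × 3466/60 = 363 rad/s; P_out = τω = 1.54 × 363 = 559 W
P_in = √3·V_L·I_L·cosφ = 1.732 × 575 × 1.07 × 0.816 = 870 W
η = P_out / P_in = 559 / 870 = 0.643 = 64.3%

64.3 %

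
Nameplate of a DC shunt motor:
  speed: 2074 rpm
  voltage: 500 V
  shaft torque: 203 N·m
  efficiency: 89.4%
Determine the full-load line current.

ω = 2π×2074/60 = 217.2 rad/s; P_out = τω = 203 × 217.2 = 44092 W
P_in = P_out / η = 44092 / 0.894 = 49320 W
I = P_in / V = 49320 / 500 = 98.6 A

98.6 A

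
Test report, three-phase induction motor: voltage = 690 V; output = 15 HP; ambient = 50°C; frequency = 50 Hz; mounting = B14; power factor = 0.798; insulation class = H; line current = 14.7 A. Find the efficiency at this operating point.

P_out = 15 × 746 = 11190 W
P_in = √3·V_L·I_L·cosφ = 1.732 × 690 × 14.7 × 0.798 = 14019 W
η = P_out / P_in = 11190 / 14019 = 0.798 = 79.8%

79.8 %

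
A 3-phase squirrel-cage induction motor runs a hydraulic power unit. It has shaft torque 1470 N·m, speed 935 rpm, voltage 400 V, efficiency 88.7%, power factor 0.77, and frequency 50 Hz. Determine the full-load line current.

ω = 2π×935/60 = 97.91 rad/s; P_out = τω = 1470 × 97.91 = 143928 W
P_in = P_out / η = 143928 / 0.887 = 162264 W
I_L = P_in / (√3·V_L·cosφ) = 162264 / (1.732 × 400 × 0.77) = 304 A

304 A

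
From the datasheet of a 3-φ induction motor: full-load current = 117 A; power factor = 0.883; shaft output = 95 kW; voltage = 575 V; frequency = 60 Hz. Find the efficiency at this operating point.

92.3 %

P_out = 95 kW = 95000 W
P_in = √3·V_L·I_L·cosφ = 1.732 × 575 × 117 × 0.883 = 102887 W
η = P_out / P_in = 95000 / 102887 = 0.923 = 92.3%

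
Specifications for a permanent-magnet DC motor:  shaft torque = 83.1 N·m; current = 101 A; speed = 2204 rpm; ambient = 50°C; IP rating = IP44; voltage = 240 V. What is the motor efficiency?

ω = 2π × 2204/60 = 230.8 rad/s; P_out = τω = 83.1 × 230.8 = 19179 W
P_in = V·I = 240 × 101 = 24240 W
η = P_out / P_in = 19179 / 24240 = 0.791 = 79.1%

79.1 %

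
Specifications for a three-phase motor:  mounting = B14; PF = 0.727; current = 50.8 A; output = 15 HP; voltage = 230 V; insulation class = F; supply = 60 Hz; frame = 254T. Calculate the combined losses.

P_in = √3·V·I·cosφ = 1.732×230×50.8×0.727 = 14712 W
P_out = 15×746 = 11190 W
Losses = P_in − P_out = 14712 − 11190 = 3522 W

3520 W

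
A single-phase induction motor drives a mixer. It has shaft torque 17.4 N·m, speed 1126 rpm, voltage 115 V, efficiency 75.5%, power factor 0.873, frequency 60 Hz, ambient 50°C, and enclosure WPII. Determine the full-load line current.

27.1 A

ω = 2π×1126/60 = 117.9 rad/s; P_out = τω = 17.4 × 117.9 = 2051 W
P_in = P_out / η = 2051 / 0.755 = 2717 W
I = P_in / (V·cosφ) = 2717 / (115 × 0.873) = 27.1 A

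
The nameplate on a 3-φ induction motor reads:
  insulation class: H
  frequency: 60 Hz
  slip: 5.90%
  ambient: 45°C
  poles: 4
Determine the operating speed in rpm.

1694 rpm

n_s = 120f/p = 120×60/4 = 1800 rpm
n = n_s(1 − s) = 1800 × (1 − 0.059) = 1694 rpm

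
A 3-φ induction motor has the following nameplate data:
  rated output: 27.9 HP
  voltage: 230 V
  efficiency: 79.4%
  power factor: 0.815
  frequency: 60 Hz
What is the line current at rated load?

80.7 A

P_out = 27.9 × 746 = 20813 W
P_in = P_out / η = 20813 / 0.794 = 26213 W
I_L = P_in / (√3·V_L·cosφ) = 26213 / (1.732 × 230 × 0.815) = 80.7 A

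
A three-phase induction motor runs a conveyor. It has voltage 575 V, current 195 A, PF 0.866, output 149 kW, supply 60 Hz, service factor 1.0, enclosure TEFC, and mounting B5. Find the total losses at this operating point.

19200 W

P_in = √3·V·I·cosφ = 1.732×575×195×0.866 = 168178 W
P_out = 149000 W
Losses = P_in − P_out = 168178 − 149000 = 19178 W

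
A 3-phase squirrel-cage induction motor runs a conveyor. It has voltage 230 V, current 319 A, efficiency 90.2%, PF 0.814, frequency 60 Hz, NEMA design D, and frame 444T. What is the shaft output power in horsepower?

P_in = √3·V·I·cosφ = 1.732 × 230 × 319 × 0.814 = 103441 W
P_out = η·P_in = 0.902 × 103441 = 93304 W
= 93304/746 = 125 HP

125 HP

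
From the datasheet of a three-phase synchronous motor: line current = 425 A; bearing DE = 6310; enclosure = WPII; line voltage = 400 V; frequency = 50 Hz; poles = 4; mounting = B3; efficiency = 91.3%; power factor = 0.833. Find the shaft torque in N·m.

1430 N·m

P_in = √3·V·I·cosφ = 1.732 × 400 × 425 × 0.833 = 245269 W
P_out = η·P_in = 0.913 × 245269 = 223931 W
n = n_s = 120×50/4 = 1500 rpm (synchronous)
ω = 2π×1500/60 = 157.1 rad/s
τ = P_out/ω = 223931/157.1 = 1430 N·m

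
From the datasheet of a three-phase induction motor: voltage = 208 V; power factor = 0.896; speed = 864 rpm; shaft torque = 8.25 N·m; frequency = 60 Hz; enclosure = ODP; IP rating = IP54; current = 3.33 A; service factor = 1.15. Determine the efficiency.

69.4 %

ω = 2π × 864/60 = 90.48 rad/s; P_out = τω = 8.25 × 90.48 = 746 W
P_in = √3·V_L·I_L·cosφ = 1.732 × 208 × 3.33 × 0.896 = 1075 W
η = P_out / P_in = 746 / 1075 = 0.694 = 69.4%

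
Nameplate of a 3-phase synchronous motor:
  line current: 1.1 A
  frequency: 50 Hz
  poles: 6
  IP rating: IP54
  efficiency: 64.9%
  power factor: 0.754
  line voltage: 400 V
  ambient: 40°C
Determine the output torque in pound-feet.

2.63 lb·ft

P_in = √3·V·I·cosφ = 1.732 × 400 × 1.1 × 0.754 = 575 W
P_out = η·P_in = 0.649 × 575 = 373 W
n = n_s = 120×50/6 = 1000 rpm (synchronous)
ω = 2π×1000/60 = 104.7 rad/s
τ = P_out/ω = 373/104.7 = 3.563 N·m
In lb·ft: 3.563/1.356 = 2.63 lb·ft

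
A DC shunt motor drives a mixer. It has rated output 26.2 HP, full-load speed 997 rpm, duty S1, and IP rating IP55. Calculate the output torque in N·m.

187 N·m

P_out = 26.2 × 746 = 19545 W
ω = 2π × 997/60 = 104.4 rad/s
τ = P_out/ω = 19545/104.4 = 187 N·m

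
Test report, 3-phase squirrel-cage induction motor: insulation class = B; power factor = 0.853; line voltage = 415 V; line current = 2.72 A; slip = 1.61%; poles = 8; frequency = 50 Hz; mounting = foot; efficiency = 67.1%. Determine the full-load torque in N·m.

P_in = √3·V·I·cosφ = 1.732 × 415 × 2.72 × 0.853 = 1668 W
P_out = η·P_in = 0.671 × 1668 = 1119 W
n_s = 120×50/8 = 750 rpm; n = 750×(1−0.0161) = 738 rpm
ω = 2π×738/60 = 77.28 rad/s
τ = P_out/ω = 1119/77.28 = 14.5 N·m

14.5 N·m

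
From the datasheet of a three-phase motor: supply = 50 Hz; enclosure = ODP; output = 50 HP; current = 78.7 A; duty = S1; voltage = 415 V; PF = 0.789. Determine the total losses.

P_in = √3·V·I·cosφ = 1.732×415×78.7×0.789 = 44632 W
P_out = 50×746 = 37300 W
Losses = P_in − P_out = 44632 − 37300 = 7332 W

7.33 kW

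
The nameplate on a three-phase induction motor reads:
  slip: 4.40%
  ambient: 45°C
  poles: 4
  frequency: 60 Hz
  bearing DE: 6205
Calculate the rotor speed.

1721 rpm

n_s = 120f/p = 120×60/4 = 1800 rpm
n = n_s(1 − s) = 1800 × (1 − 0.044) = 1721 rpm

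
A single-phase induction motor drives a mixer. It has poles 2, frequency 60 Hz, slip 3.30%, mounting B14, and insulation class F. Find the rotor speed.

n_s = 120f/p = 120×60/2 = 3600 rpm
n = n_s(1 − s) = 3600 × (1 − 0.033) = 3481 rpm

3481 rpm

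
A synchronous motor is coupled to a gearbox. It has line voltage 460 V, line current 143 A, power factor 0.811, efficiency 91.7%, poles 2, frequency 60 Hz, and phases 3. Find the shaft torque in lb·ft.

166 lb·ft

P_in = √3·V·I·cosφ = 1.732 × 460 × 143 × 0.811 = 92398 W
P_out = η·P_in = 0.917 × 92398 = 84729 W
n = n_s = 120×60/2 = 3600 rpm (synchronous)
ω = 2π×3600/60 = 377 rad/s
τ = P_out/ω = 84729/377 = 224.7 N·m
In lb·ft: 224.7/1.356 = 166 lb·ft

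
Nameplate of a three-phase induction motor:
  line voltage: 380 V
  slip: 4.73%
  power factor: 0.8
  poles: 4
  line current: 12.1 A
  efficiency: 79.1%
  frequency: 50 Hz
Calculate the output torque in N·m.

33.7 N·m

P_in = √3·V·I·cosφ = 1.732 × 380 × 12.1 × 0.8 = 6371 W
P_out = η·P_in = 0.791 × 6371 = 5039 W
n_s = 120×50/4 = 1500 rpm; n = 1500×(1−0.0473) = 1429 rpm
ω = 2π×1429/60 = 149.6 rad/s
τ = P_out/ω = 5039/149.6 = 33.7 N·m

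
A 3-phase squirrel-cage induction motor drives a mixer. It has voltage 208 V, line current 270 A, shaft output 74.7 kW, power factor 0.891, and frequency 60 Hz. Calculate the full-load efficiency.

86.2 %

P_out = 74.7 kW = 74700 W
P_in = √3·V_L·I_L·cosφ = 1.732 × 208 × 270 × 0.891 = 86667 W
η = P_out / P_in = 74700 / 86667 = 0.862 = 86.2%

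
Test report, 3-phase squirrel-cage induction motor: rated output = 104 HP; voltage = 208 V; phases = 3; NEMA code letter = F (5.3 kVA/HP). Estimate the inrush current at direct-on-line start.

1530 A

S_LR = 5.3 × 104 = 551.2 kVA
I_LR = S_LR/(√3·V_L) = 551200/(1.732×208) = 1530 A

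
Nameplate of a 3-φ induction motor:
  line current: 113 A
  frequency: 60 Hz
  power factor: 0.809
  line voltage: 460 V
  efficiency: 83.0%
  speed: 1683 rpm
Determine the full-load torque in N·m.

343 N·m

P_in = √3·V·I·cosφ = 1.732 × 460 × 113 × 0.809 = 72834 W
P_out = η·P_in = 0.83 × 72834 = 60452 W
n = 1683 rpm
ω = 2π×1683/60 = 176.2 rad/s
τ = P_out/ω = 60452/176.2 = 343 N·m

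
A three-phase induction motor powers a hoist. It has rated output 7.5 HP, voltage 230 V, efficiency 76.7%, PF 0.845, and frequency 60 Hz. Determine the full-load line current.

21.7 A

P_out = 7.5 × 746 = 5595 W
P_in = P_out / η = 5595 / 0.767 = 7295 W
I_L = P_in / (√3·V_L·cosφ) = 7295 / (1.732 × 230 × 0.845) = 21.7 A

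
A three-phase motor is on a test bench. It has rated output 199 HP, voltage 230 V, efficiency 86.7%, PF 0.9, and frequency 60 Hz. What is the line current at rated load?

478 A

P_out = 199 × 746 = 148454 W
P_in = P_out / η = 148454 / 0.867 = 171227 W
I_L = P_in / (√3·V_L·cosφ) = 171227 / (1.732 × 230 × 0.9) = 478 A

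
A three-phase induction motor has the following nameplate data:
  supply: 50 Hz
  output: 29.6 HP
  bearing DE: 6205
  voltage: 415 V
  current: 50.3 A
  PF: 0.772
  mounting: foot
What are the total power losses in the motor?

5830 W

P_in = √3·V·I·cosφ = 1.732×415×50.3×0.772 = 27911 W
P_out = 29.6×746 = 22082 W
Losses = P_in − P_out = 27911 − 22082 = 5829 W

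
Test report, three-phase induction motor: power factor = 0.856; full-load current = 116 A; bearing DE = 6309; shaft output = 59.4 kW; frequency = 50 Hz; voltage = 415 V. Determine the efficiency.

83.2 %

P_out = 59.4 kW = 59400 W
P_in = √3·V_L·I_L·cosφ = 1.732 × 415 × 116 × 0.856 = 71372 W
η = P_out / P_in = 59400 / 71372 = 0.832 = 83.2%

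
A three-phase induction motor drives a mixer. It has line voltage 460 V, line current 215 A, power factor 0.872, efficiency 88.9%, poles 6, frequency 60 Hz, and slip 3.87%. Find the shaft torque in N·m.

1100 N·m

P_in = √3·V·I·cosφ = 1.732 × 460 × 215 × 0.872 = 149369 W
P_out = η·P_in = 0.889 × 149369 = 132789 W
n_s = 120×60/6 = 1200 rpm; n = 1200×(1−0.0387) = 1154 rpm
ω = 2π×1154/60 = 120.8 rad/s
τ = P_out/ω = 132789/120.8 = 1100 N·m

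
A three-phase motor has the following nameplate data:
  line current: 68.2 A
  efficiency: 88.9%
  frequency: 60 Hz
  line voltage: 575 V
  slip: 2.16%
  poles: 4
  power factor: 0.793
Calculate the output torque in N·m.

P_in = √3·V·I·cosφ = 1.732 × 575 × 68.2 × 0.793 = 53861 W
P_out = η·P_in = 0.889 × 53861 = 47882 W
n_s = 120×60/4 = 1800 rpm; n = 1800×(1−0.0216) = 1761 rpm
ω = 2π×1761/60 = 184.4 rad/s
τ = P_out/ω = 47882/184.4 = 260 N·m

260 N·m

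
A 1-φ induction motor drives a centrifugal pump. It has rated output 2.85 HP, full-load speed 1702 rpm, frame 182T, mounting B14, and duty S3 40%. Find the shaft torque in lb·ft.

P_out = 2.85 × 746 = 2126 W
ω = 2π × 1702/60 = 178.2 rad/s
τ = P_out/ω = 2126/178.2 = 11.93 N·m
In lb·ft: 11.93/1.356 = 8.8 lb·ft

8.8 lb·ft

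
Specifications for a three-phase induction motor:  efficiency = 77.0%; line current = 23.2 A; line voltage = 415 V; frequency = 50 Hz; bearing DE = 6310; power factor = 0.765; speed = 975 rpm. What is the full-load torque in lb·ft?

71 lb·ft

P_in = √3·V·I·cosφ = 1.732 × 415 × 23.2 × 0.765 = 12757 W
P_out = η·P_in = 0.77 × 12757 = 9823 W
n = 975 rpm
ω = 2π×975/60 = 102.1 rad/s
τ = P_out/ω = 9823/102.1 = 96.21 N·m
In lb·ft: 96.21/1.356 = 71 lb·ft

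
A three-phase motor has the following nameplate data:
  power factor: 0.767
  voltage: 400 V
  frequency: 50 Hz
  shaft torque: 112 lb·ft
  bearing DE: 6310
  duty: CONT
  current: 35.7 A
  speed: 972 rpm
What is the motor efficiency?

τ = 112 lb·ft × 1.356 = 151.9 N·m
ω = 2π × 972/60 = 101.8 rad/s; P_out = τω = 151.9 × 101.8 = 15463 W
P_in = √3·V_L·I_L·cosφ = 1.732 × 400 × 35.7 × 0.767 = 18970 W
η = P_out / P_in = 15463 / 18970 = 0.815 = 81.5%

81.5 %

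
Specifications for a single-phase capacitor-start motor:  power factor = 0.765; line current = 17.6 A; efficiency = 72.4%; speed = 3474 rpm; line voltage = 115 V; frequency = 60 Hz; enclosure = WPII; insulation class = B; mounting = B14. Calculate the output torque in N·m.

3.08 N·m

P_in = V·I·cosφ = 115 × 17.6 × 0.765 = 1548 W
P_out = η·P_in = 0.724 × 1548 = 1121 W
n = 3474 rpm
ω = 2π×3474/60 = 363.8 rad/s
τ = P_out/ω = 1121/363.8 = 3.08 N·m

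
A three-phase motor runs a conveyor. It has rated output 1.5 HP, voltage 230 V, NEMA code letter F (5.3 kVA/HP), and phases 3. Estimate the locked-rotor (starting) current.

20 A

S_LR = 5.3 × 1.5 = 7.95 kVA
I_LR = S_LR/(√3·V_L) = 7950/(1.732×230) = 20 A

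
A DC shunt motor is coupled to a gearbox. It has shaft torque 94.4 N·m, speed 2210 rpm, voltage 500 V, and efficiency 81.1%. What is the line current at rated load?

53.9 A

ω = 2π×2210/60 = 231.4 rad/s; P_out = τω = 94.4 × 231.4 = 21844 W
P_in = P_out / η = 21844 / 0.811 = 26935 W
I = P_in / V = 26935 / 500 = 53.9 A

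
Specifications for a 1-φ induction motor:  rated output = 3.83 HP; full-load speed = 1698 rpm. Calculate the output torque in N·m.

P_out = 3.83 × 746 = 2857 W
ω = 2π × 1698/60 = 177.8 rad/s
τ = P_out/ω = 2857/177.8 = 16.1 N·m

16.1 N·m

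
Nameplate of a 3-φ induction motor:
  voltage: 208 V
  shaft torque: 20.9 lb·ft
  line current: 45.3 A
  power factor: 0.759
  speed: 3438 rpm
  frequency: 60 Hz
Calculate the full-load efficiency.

τ = 20.9 lb·ft × 1.356 = 28.34 N·m
ω = 2π × 3438/60 = 360 rad/s; P_out = τω = 28.34 × 360 = 10202 W
P_in = √3·V_L·I_L·cosφ = 1.732 × 208 × 45.3 × 0.759 = 12387 W
η = P_out / P_in = 10202 / 12387 = 0.824 = 82.4%

82.4 %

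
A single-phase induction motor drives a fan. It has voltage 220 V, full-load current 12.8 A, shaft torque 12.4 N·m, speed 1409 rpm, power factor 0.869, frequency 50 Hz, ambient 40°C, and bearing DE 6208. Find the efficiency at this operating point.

74.8 %

ω = 2π × 1409/60 = 147.6 rad/s; P_out = τω = 12.4 × 147.6 = 1830 W
P_in = V·I·cosφ = 220 × 12.8 × 0.869 = 2447 W
η = P_out / P_in = 1830 / 2447 = 0.748 = 74.8%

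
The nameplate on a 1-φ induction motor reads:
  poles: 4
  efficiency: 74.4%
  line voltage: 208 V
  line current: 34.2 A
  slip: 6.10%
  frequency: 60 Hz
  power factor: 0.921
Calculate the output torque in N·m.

P_in = V·I·cosφ = 208 × 34.2 × 0.921 = 6552 W
P_out = η·P_in = 0.744 × 6552 = 4875 W
n_s = 120×60/4 = 1800 rpm; n = 1800×(1−0.061) = 1690 rpm
ω = 2π×1690/60 = 177 rad/s
τ = P_out/ω = 4875/177 = 27.5 N·m

27.5 N·m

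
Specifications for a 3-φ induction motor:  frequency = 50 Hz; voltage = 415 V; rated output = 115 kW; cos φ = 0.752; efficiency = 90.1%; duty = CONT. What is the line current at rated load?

236 A

P_out = 115 kW = 115000 W
P_in = P_out / η = 115000 / 0.901 = 127636 W
I_L = P_in / (√3·V_L·cosφ) = 127636 / (1.732 × 415 × 0.752) = 236 A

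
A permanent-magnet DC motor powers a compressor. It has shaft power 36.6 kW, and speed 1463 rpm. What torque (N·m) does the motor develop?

239 N·m

ω = 2π × 1463/60 = 153.2 rad/s
τ = P/ω = 36600/153.2 = 239 N·m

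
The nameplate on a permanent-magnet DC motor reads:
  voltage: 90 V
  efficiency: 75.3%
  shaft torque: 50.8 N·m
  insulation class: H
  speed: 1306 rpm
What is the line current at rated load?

103 A

ω = 2π×1306/60 = 136.8 rad/s; P_out = τω = 50.8 × 136.8 = 6949 W
P_in = P_out / η = 6949 / 0.753 = 9228 W
I = P_in / V = 9228 / 90 = 103 A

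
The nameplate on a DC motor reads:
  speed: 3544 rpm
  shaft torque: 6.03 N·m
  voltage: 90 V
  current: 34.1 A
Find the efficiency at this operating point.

ω = 2π × 3544/60 = 371.1 rad/s; P_out = τω = 6.03 × 371.1 = 2238 W
P_in = V·I = 90 × 34.1 = 3069 W
η = P_out / P_in = 2238 / 3069 = 0.729 = 72.9%

72.9 %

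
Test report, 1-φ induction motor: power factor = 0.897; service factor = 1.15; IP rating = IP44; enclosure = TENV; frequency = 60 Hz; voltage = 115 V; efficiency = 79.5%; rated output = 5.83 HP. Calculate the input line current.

53 A

P_out = 5.83 × 746 = 4349 W
P_in = P_out / η = 4349 / 0.795 = 5470 W
I = P_in / (V·cosφ) = 5470 / (115 × 0.897) = 53 A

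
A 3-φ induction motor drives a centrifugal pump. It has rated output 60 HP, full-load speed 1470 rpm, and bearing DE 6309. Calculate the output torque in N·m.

P_out = 60 × 746 = 44760 W
ω = 2π × 1470/60 = 153.9 rad/s
τ = P_out/ω = 44760/153.9 = 291 N·m

291 N·m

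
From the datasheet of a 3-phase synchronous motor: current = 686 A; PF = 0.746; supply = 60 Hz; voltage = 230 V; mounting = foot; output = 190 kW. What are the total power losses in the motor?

13900 W

P_in = √3·V·I·cosφ = 1.732×230×686×0.746 = 203863 W
P_out = 190000 W
Losses = P_in − P_out = 203863 − 190000 = 13863 W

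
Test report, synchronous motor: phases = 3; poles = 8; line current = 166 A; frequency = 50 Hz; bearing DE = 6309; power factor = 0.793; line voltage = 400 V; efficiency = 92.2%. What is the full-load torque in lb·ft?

P_in = √3·V·I·cosφ = 1.732 × 400 × 166 × 0.793 = 91199 W
P_out = η·P_in = 0.922 × 91199 = 84085 W
n = n_s = 120×50/8 = 750 rpm (synchronous)
ω = 2π×750/60 = 78.54 rad/s
τ = P_out/ω = 84085/78.54 = 1071 N·m
In lb·ft: 1071/1.356 = 790 lb·ft

790 lb·ft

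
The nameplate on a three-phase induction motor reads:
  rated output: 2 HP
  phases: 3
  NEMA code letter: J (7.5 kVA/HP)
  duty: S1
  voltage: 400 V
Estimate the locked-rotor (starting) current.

S_LR = 7.5 × 2 = 15 kVA
I_LR = S_LR/(√3·V_L) = 15000/(1.732×400) = 21.7 A

21.7 A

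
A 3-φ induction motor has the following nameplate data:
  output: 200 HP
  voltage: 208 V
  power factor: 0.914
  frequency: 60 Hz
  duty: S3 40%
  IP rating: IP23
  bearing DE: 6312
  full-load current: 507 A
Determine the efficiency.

P_out = 200 × 746 = 149200 W
P_in = √3·V_L·I_L·cosφ = 1.732 × 208 × 507 × 0.914 = 166942 W
η = P_out / P_in = 149200 / 166942 = 0.894 = 89.4%

89.4 %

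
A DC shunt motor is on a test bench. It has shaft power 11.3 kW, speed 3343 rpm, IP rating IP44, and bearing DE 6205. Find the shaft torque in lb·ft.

ω = 2π × 3343/60 = 350.1 rad/s
τ = P/ω = 11300/350.1 = 32.28 N·m
In lb·ft: 32.28/1.356 = 23.8 lb·ft

23.8 lb·ft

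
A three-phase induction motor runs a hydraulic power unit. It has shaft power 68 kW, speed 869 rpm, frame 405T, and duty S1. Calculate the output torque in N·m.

ω = 2π × 869/60 = 91 rad/s
τ = P/ω = 68000/91 = 747 N·m

747 N·m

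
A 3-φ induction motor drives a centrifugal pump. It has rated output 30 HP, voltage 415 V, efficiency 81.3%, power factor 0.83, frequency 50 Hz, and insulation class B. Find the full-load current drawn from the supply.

46.1 A

P_out = 30 × 746 = 22380 W
P_in = P_out / η = 22380 / 0.813 = 27528 W
I_L = P_in / (√3·V_L·cosφ) = 27528 / (1.732 × 415 × 0.83) = 46.1 A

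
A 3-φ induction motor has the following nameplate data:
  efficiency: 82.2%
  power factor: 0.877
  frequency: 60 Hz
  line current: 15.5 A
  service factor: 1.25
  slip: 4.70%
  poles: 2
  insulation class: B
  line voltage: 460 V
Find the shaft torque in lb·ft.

P_in = √3·V·I·cosφ = 1.732 × 460 × 15.5 × 0.877 = 10830 W
P_out = η·P_in = 0.822 × 10830 = 8902 W
n_s = 120×60/2 = 3600 rpm; n = 3600×(1−0.047) = 3431 rpm
ω = 2π×3431/60 = 359.3 rad/s
τ = P_out/ω = 8902/359.3 = 24.78 N·m
In lb·ft: 24.78/1.356 = 18.3 lb·ft

18.3 lb·ft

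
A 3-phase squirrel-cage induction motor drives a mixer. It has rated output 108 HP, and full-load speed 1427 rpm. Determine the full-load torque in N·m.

539 N·m

P_out = 108 × 746 = 80568 W
ω = 2π × 1427/60 = 149.4 rad/s
τ = P_out/ω = 80568/149.4 = 539 N·m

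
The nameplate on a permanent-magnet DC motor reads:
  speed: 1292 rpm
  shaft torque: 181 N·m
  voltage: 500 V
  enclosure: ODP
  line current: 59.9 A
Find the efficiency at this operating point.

ω = 2π × 1292/60 = 135.3 rad/s; P_out = τω = 181 × 135.3 = 24489 W
P_in = V·I = 500 × 59.9 = 29950 W
η = P_out / P_in = 24489 / 29950 = 0.818 = 81.8%

81.8 %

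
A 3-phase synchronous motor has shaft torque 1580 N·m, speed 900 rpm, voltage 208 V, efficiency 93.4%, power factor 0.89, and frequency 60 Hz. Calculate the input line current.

497 A

ω = 2π×900/60 = 94.25 rad/s; P_out = τω = 1580 × 94.25 = 148915 W
P_in = P_out / η = 148915 / 0.934 = 159438 W
I_L = P_in / (√3·V_L·cosφ) = 159438 / (1.732 × 208 × 0.89) = 497 A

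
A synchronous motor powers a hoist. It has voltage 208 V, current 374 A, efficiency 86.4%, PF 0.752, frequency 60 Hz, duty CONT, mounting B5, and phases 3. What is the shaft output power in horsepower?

117 HP

P_in = √3·V·I·cosφ = 1.732 × 208 × 374 × 0.752 = 101321 W
P_out = η·P_in = 0.864 × 101321 = 87541 W
= 87541/746 = 117 HP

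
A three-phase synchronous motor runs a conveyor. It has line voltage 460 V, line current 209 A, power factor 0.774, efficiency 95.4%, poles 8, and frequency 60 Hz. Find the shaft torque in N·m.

P_in = √3·V·I·cosφ = 1.732 × 460 × 209 × 0.774 = 128882 W
P_out = η·P_in = 0.954 × 128882 = 122953 W
n = n_s = 120×60/8 = 900 rpm (synchronous)
ω = 2π×900/60 = 94.25 rad/s
τ = P_out/ω = 122953/94.25 = 1300 N·m

1300 N·m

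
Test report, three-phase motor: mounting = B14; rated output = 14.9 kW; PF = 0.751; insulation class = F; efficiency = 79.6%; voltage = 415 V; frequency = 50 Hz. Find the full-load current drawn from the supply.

P_out = 14.9 kW = 14900 W
P_in = P_out / η = 14900 / 0.796 = 18719 W
I_L = P_in / (√3·V_L·cosφ) = 18719 / (1.732 × 415 × 0.751) = 34.7 A

34.7 A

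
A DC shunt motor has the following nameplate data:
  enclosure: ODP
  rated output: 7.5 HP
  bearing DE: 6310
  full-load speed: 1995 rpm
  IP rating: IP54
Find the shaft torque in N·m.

26.8 N·m

P_out = 7.5 × 746 = 5595 W
ω = 2π × 1995/60 = 208.9 rad/s
τ = P_out/ω = 5595/208.9 = 26.8 N·m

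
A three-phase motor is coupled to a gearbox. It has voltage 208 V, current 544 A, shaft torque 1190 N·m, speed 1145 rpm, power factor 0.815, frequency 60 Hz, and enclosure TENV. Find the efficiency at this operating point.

ω = 2π × 1145/60 = 119.9 rad/s; P_out = τω = 1190 × 119.9 = 142681 W
P_in = √3·V_L·I_L·cosφ = 1.732 × 208 × 544 × 0.815 = 159723 W
η = P_out / P_in = 142681 / 159723 = 0.893 = 89.3%

89.3 %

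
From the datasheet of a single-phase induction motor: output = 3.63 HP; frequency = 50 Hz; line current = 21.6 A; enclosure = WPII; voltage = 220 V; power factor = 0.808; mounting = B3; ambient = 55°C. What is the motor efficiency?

P_out = 3.63 × 746 = 2708 W
P_in = V·I·cosφ = 220 × 21.6 × 0.808 = 3840 W
η = P_out / P_in = 2708 / 3840 = 0.705 = 70.5%

70.5 %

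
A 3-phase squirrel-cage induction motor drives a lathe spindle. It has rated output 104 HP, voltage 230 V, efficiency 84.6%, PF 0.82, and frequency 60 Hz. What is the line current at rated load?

281 A

P_out = 104 × 746 = 77584 W
P_in = P_out / η = 77584 / 0.846 = 91707 W
I_L = P_in / (√3·V_L·cosφ) = 91707 / (1.732 × 230 × 0.82) = 281 A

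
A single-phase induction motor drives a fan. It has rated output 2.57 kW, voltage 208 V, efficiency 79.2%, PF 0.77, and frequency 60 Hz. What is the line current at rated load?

P_out = 2.57 kW = 2570 W
P_in = P_out / η = 2570 / 0.792 = 3245 W
I = P_in / (V·cosφ) = 3245 / (208 × 0.77) = 20.3 A

20.3 A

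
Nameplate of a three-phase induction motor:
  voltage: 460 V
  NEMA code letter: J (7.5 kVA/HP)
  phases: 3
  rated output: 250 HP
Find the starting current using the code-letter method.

S_LR = 7.5 × 250 = 1875 kVA
I_LR = S_LR/(√3·V_L) = 1875000/(1.732×460) = 2350 A

2350 A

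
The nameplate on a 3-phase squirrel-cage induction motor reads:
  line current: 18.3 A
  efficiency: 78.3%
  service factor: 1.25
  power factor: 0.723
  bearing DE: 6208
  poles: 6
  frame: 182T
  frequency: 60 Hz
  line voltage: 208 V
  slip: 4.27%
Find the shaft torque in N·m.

P_in = √3·V·I·cosφ = 1.732 × 208 × 18.3 × 0.723 = 4767 W
P_out = η·P_in = 0.783 × 4767 = 3733 W
n_s = 120×60/6 = 1200 rpm; n = 1200×(1−0.0427) = 1149 rpm
ω = 2π×1149/60 = 120.3 rad/s
τ = P_out/ω = 3733/120.3 = 31 N·m

31 N·m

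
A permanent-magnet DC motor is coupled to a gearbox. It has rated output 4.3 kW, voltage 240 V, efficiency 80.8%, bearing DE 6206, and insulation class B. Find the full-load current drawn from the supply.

P_out = 4.3 kW = 4300 W
P_in = P_out / η = 4300 / 0.808 = 5322 W
I = P_in / V = 5322 / 240 = 22.2 A

22.2 A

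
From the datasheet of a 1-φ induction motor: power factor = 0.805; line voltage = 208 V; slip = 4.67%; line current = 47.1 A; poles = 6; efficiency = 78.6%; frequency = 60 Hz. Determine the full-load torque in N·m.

51.7 N·m

P_in = V·I·cosφ = 208 × 47.1 × 0.805 = 7886 W
P_out = η·P_in = 0.786 × 7886 = 6198 W
n_s = 120×60/6 = 1200 rpm; n = 1200×(1−0.0467) = 1144 rpm
ω = 2π×1144/60 = 119.8 rad/s
τ = P_out/ω = 6198/119.8 = 51.7 N·m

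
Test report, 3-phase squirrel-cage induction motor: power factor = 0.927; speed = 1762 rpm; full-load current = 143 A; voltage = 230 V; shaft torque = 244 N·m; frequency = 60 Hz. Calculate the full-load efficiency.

85.3 %

ω = 2π × 1762/60 = 184.5 rad/s; P_out = τω = 244 × 184.5 = 45018 W
P_in = √3·V_L·I_L·cosφ = 1.732 × 230 × 143 × 0.927 = 52807 W
η = P_out / P_in = 45018 / 52807 = 0.853 = 85.3%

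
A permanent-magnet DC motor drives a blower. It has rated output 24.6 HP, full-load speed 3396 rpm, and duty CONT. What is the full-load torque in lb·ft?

P_out = 24.6 × 746 = 18352 W
ω = 2π × 3396/60 = 355.6 rad/s
τ = P_out/ω = 18352/355.6 = 51.61 N·m
In lb·ft: 51.61/1.356 = 38.1 lb·ft

38.1 lb·ft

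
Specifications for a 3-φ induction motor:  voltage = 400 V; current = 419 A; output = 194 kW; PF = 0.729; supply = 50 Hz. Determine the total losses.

17600 W

P_in = √3·V·I·cosφ = 1.732×400×419×0.729 = 211616 W
P_out = 194000 W
Losses = P_in − P_out = 211616 − 194000 = 17616 W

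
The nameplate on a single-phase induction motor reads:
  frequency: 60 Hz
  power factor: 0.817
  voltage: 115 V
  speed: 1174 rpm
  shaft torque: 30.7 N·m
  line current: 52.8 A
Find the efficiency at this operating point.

ω = 2π × 1174/60 = 122.9 rad/s; P_out = τω = 30.7 × 122.9 = 3773 W
P_in = V·I·cosφ = 115 × 52.8 × 0.817 = 4961 W
η = P_out / P_in = 3773 / 4961 = 0.761 = 76.1%

76.1 %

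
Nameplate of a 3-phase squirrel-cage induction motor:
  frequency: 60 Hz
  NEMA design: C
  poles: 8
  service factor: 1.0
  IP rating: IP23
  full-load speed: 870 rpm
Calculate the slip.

n_s = 120f/p = 120×60/8 = 900 rpm
s = (n_s − n)/n_s = (900 − 870)/900 = 0.0333

3.3 %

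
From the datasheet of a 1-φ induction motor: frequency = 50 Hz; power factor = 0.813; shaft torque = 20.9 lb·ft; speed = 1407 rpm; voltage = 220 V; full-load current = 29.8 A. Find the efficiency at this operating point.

78.3 %

τ = 20.9 lb·ft × 1.356 = 28.34 N·m
ω = 2π × 1407/60 = 147.3 rad/s; P_out = τω = 28.34 × 147.3 = 4174 W
P_in = V·I·cosφ = 220 × 29.8 × 0.813 = 5330 W
η = P_out / P_in = 4174 / 5330 = 0.783 = 78.3%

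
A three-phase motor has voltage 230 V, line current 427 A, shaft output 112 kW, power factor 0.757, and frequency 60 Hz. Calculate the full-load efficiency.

P_out = 112 kW = 112000 W
P_in = √3·V_L·I_L·cosφ = 1.732 × 230 × 427 × 0.757 = 128765 W
η = P_out / P_in = 112000 / 128765 = 0.870 = 87.0%

87.0 %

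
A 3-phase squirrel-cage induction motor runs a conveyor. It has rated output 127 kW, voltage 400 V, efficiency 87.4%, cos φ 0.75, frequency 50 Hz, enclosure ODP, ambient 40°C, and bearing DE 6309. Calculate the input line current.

P_out = 127 kW = 127000 W
P_in = P_out / η = 127000 / 0.874 = 145309 W
I_L = P_in / (√3·V_L·cosφ) = 145309 / (1.732 × 400 × 0.75) = 280 A

280 A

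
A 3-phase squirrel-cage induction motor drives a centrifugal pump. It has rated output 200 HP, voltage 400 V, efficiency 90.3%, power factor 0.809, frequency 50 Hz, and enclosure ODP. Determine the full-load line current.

295 A

P_out = 200 × 746 = 149200 W
P_in = P_out / η = 149200 / 0.903 = 165227 W
I_L = P_in / (√3·V_L·cosφ) = 165227 / (1.732 × 400 × 0.809) = 295 A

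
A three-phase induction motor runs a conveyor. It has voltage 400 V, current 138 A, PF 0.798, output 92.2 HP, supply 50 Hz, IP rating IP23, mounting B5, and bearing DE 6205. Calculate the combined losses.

7.51 kW

P_in = √3·V·I·cosφ = 1.732×400×138×0.798 = 76294 W
P_out = 92.2×746 = 68781 W
Losses = P_in − P_out = 76294 − 68781 = 7513 W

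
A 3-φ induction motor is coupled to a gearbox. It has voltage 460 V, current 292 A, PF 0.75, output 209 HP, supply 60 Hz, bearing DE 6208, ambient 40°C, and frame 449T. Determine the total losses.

18600 W

P_in = √3·V·I·cosφ = 1.732×460×292×0.75 = 174482 W
P_out = 209×746 = 155914 W
Losses = P_in − P_out = 174482 − 155914 = 18568 W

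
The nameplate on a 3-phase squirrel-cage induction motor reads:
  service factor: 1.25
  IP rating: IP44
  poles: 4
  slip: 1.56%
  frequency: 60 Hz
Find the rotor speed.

1772 rpm

n_s = 120f/p = 120×60/4 = 1800 rpm
n = n_s(1 − s) = 1800 × (1 − 0.0156) = 1772 rpm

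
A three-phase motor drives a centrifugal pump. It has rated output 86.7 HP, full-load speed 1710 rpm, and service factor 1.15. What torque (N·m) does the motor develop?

361 N·m

P_out = 86.7 × 746 = 64678 W
ω = 2π × 1710/60 = 179.1 rad/s
τ = P_out/ω = 64678/179.1 = 361 N·m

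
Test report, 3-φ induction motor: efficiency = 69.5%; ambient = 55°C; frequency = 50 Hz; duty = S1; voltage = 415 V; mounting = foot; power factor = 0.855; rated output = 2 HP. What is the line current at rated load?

P_out = 2 × 746 = 1492 W
P_in = P_out / η = 1492 / 0.695 = 2147 W
I_L = P_in / (√3·V_L·cosφ) = 2147 / (1.732 × 415 × 0.855) = 3.49 A

3.49 A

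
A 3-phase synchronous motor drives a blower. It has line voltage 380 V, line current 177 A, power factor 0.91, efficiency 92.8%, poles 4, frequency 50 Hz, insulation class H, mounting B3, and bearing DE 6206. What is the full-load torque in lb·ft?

462 lb·ft

P_in = √3·V·I·cosφ = 1.732 × 380 × 177 × 0.91 = 106010 W
P_out = η·P_in = 0.928 × 106010 = 98377 W
n = n_s = 120×50/4 = 1500 rpm (synchronous)
ω = 2π×1500/60 = 157.1 rad/s
τ = P_out/ω = 98377/157.1 = 626.2 N·m
In lb·ft: 626.2/1.356 = 462 lb·ft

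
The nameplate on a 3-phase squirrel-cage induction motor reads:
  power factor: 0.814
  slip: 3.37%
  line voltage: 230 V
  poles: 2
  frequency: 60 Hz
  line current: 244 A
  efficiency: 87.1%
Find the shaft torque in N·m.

189 N·m

P_in = √3·V·I·cosφ = 1.732 × 230 × 244 × 0.814 = 79121 W
P_out = η·P_in = 0.871 × 79121 = 68914 W
n_s = 120×60/2 = 3600 rpm; n = 3600×(1−0.0337) = 3479 rpm
ω = 2π×3479/60 = 364.3 rad/s
τ = P_out/ω = 68914/364.3 = 189 N·m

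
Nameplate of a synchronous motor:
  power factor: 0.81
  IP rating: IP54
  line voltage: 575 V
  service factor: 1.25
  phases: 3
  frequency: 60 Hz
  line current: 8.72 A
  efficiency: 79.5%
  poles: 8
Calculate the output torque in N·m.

P_in = √3·V·I·cosφ = 1.732 × 575 × 8.72 × 0.81 = 7034 W
P_out = η·P_in = 0.795 × 7034 = 5592 W
n = n_s = 120×60/8 = 900 rpm (synchronous)
ω = 2π×900/60 = 94.25 rad/s
τ = P_out/ω = 5592/94.25 = 59.3 N·m

59.3 N·m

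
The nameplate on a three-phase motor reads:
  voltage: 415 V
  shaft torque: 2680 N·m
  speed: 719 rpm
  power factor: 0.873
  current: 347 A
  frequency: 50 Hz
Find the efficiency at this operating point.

92.7 %

ω = 2π × 719/60 = 75.29 rad/s; P_out = τω = 2680 × 75.29 = 201777 W
P_in = √3·V_L·I_L·cosφ = 1.732 × 415 × 347 × 0.873 = 217741 W
η = P_out / P_in = 201777 / 217741 = 0.927 = 92.7%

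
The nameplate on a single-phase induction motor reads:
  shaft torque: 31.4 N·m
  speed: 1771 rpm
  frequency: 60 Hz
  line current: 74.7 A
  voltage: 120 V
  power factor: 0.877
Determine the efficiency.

74.1 %

ω = 2π × 1771/60 = 185.5 rad/s; P_out = τω = 31.4 × 185.5 = 5825 W
P_in = V·I·cosφ = 120 × 74.7 × 0.877 = 7861 W
η = P_out / P_in = 5825 / 7861 = 0.741 = 74.1%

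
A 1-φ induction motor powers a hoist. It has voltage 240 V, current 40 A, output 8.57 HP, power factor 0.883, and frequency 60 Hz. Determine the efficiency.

75.4 %

P_out = 8.57 × 746 = 6393 W
P_in = V·I·cosφ = 240 × 40 × 0.883 = 8477 W
η = P_out / P_in = 6393 / 8477 = 0.754 = 75.4%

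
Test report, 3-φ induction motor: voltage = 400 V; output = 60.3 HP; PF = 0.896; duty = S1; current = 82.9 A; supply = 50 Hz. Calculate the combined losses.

P_in = √3·V·I·cosφ = 1.732×400×82.9×0.896 = 51460 W
P_out = 60.3×746 = 44984 W
Losses = P_in − P_out = 51460 − 44984 = 6476 W

6.48 kW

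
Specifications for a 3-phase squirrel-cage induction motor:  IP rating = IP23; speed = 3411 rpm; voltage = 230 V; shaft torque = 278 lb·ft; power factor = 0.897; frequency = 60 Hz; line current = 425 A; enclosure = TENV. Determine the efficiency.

τ = 278 lb·ft × 1.356 = 377 N·m
ω = 2π × 3411/60 = 357.2 rad/s; P_out = τω = 377 × 357.2 = 134664 W
P_in = √3·V_L·I_L·cosφ = 1.732 × 230 × 425 × 0.897 = 151865 W
η = P_out / P_in = 134664 / 151865 = 0.887 = 88.7%

88.7 %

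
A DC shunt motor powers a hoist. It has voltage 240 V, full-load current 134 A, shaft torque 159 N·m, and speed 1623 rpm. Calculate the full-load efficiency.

ω = 2π × 1623/60 = 170 rad/s; P_out = τω = 159 × 170 = 27030 W
P_in = V·I = 240 × 134 = 32160 W
η = P_out / P_in = 27030 / 32160 = 0.840 = 84.0%

84.0 %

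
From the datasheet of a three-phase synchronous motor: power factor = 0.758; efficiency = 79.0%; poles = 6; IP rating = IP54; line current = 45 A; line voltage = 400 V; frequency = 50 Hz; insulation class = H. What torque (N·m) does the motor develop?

178 N·m

P_in = √3·V·I·cosφ = 1.732 × 400 × 45 × 0.758 = 23631 W
P_out = η·P_in = 0.79 × 23631 = 18668 W
n = n_s = 120×50/6 = 1000 rpm (synchronous)
ω = 2π×1000/60 = 104.7 rad/s
τ = P_out/ω = 18668/104.7 = 178 N·m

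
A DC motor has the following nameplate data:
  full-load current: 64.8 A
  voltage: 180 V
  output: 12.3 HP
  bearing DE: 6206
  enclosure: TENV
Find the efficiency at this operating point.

P_out = 12.3 × 746 = 9176 W
P_in = V·I = 180 × 64.8 = 11664 W
η = P_out / P_in = 9176 / 11664 = 0.787 = 78.7%

78.7 %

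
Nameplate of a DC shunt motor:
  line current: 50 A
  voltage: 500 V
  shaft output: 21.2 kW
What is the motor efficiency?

P_out = 21.2 kW = 21200 W
P_in = V·I = 500 × 50 = 25000 W
η = P_out / P_in = 21200 / 25000 = 0.848 = 84.8%

84.8 %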